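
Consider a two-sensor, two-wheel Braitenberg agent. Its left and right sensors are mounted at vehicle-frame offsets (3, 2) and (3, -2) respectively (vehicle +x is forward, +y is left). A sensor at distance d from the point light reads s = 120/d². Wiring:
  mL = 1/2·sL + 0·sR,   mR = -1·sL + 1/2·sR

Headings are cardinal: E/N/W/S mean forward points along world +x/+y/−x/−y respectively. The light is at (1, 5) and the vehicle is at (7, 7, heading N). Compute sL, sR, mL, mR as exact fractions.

left sensor world pos  = (5, 10); dL² = 41
right sensor world pos = (9, 10); dR² = 89
sL = 120/41 = 120/41
sR = 120/89 = 120/89
mL = 1/2·sL + 0·sR = 60/41
mR = -1·sL + 1/2·sR = -8220/3649

120/41 120/89 60/41 -8220/3649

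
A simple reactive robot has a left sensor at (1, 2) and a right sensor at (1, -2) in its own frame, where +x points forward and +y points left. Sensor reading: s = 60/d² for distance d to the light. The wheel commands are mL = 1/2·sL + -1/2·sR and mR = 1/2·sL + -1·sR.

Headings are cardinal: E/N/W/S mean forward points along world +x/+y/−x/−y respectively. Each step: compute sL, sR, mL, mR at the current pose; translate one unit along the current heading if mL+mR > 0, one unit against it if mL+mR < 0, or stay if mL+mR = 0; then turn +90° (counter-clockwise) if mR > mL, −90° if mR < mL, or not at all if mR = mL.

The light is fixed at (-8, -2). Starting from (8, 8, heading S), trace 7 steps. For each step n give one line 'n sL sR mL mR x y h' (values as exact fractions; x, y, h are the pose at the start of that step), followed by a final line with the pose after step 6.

n=0: pose=(8,8,S); sL=4/27, sR=60/277; mL=-256/7479, mR=-1066/7479; mL+mR=-1322/7479 → advance -1; mR−mL=-30/277 → turn -1·90°
n=1: pose=(8,9,W); sL=10/51, sR=30/197; mL=220/10047, mR=-545/10047; mL+mR=-325/10047 → advance -1; mR−mL=-15/197 → turn -1·90°
n=2: pose=(9,9,N); sL=20/123, sR=12/101; mL=272/12423, mR=-466/12423; mL+mR=-194/12423 → advance -1; mR−mL=-6/101 → turn -1·90°
n=3: pose=(9,8,E); sL=5/39, sR=15/97; mL=-50/3783, mR=-685/7566; mL+mR=-785/7566 → advance -1; mR−mL=-15/194 → turn -1·90°
n=4: pose=(8,8,S); sL=4/27, sR=60/277; mL=-256/7479, mR=-1066/7479; mL+mR=-1322/7479 → advance -1; mR−mL=-30/277 → turn -1·90°
n=5: pose=(8,9,W); sL=10/51, sR=30/197; mL=220/10047, mR=-545/10047; mL+mR=-325/10047 → advance -1; mR−mL=-15/197 → turn -1·90°
n=6: pose=(9,9,N); sL=20/123, sR=12/101; mL=272/12423, mR=-466/12423; mL+mR=-194/12423 → advance -1; mR−mL=-6/101 → turn -1·90°

0 4/27 60/277 -256/7479 -1066/7479 8 8 S
1 10/51 30/197 220/10047 -545/10047 8 9 W
2 20/123 12/101 272/12423 -466/12423 9 9 N
3 5/39 15/97 -50/3783 -685/7566 9 8 E
4 4/27 60/277 -256/7479 -1066/7479 8 8 S
5 10/51 30/197 220/10047 -545/10047 8 9 W
6 20/123 12/101 272/12423 -466/12423 9 9 N
final 9 8 E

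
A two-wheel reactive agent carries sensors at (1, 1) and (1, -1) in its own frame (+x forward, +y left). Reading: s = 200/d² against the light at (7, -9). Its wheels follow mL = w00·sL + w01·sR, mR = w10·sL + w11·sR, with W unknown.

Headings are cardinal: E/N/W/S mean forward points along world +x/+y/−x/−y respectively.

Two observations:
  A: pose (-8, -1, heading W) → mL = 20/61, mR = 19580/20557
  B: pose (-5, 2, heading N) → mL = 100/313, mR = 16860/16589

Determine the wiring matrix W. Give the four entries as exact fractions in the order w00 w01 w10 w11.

obs A: pose=(-8,-1,W) → sL=40/61, sR=200/337, mL=20/61, mR=19580/20557
obs B: pose=(-5,2,N) → sL=200/313, sR=40/53, mL=100/313, mR=16860/16589
sensor matrix S = [[40/61, 200/337], [200/313, 40/53]]; det S = 39449600/341020073
solve [mL_A; mL_B] = S·[w00; w01] and [mR_A; mR_B] = S·[w10; w11]:
  w00 = 1/2, w01 = 0, w10 = 1, w11 = 1/2

1/2 0 1 1/2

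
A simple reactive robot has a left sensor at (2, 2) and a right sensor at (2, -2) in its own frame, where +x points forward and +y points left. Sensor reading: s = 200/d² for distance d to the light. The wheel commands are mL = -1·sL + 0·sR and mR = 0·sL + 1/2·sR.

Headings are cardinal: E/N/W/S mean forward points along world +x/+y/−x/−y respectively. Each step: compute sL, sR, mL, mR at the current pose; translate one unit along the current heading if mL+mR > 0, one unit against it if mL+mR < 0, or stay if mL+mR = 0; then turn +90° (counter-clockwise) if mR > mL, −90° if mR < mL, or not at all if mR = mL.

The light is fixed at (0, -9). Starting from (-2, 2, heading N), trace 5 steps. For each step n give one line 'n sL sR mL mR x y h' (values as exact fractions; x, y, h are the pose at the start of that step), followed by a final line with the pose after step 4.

n=0: pose=(-2,2,N); sL=40/37, sR=200/169; mL=-40/37, mR=100/169; mL+mR=-3060/6253 → advance -1; mR−mL=10460/6253 → turn +1·90°
n=1: pose=(-2,1,W); sL=5/2, sR=5/4; mL=-5/2, mR=5/8; mL+mR=-15/8 → advance -1; mR−mL=25/8 → turn +1·90°
n=2: pose=(-1,1,S); sL=40/13, sR=200/73; mL=-40/13, mR=100/73; mL+mR=-1620/949 → advance -1; mR−mL=4220/949 → turn +1·90°
n=3: pose=(-1,2,E); sL=20/17, sR=100/41; mL=-20/17, mR=50/41; mL+mR=30/697 → advance +1; mR−mL=1670/697 → turn +1·90°
n=4: pose=(0,2,N); sL=200/173, sR=200/173; mL=-200/173, mR=100/173; mL+mR=-100/173 → advance -1; mR−mL=300/173 → turn +1·90°

0 40/37 200/169 -40/37 100/169 -2 2 N
1 5/2 5/4 -5/2 5/8 -2 1 W
2 40/13 200/73 -40/13 100/73 -1 1 S
3 20/17 100/41 -20/17 50/41 -1 2 E
4 200/173 200/173 -200/173 100/173 0 2 N
final 0 1 W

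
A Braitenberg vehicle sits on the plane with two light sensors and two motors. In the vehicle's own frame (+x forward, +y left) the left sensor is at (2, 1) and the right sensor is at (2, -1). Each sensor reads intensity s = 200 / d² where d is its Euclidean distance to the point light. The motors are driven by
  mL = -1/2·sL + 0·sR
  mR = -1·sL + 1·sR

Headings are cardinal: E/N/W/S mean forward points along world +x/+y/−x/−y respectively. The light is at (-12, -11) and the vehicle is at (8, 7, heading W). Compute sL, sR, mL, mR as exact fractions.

200/613 40/137 -100/613 -2880/83981

left sensor world pos  = (6, 6); dL² = 613
right sensor world pos = (6, 8); dR² = 685
sL = 200/613 = 200/613
sR = 200/685 = 40/137
mL = -1/2·sL + 0·sR = -100/613
mR = -1·sL + 1·sR = -2880/83981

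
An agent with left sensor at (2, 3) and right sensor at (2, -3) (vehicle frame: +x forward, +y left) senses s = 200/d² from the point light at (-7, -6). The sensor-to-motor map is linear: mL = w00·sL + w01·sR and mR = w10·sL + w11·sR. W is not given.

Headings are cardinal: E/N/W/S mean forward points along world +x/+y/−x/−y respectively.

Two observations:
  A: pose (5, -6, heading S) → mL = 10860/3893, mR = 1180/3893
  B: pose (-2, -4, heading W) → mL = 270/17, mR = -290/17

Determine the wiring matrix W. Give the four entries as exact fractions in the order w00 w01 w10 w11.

1/2 1 -1 1/2

obs A: pose=(5,-6,S) → sL=200/229, sR=40/17, mL=10860/3893, mR=1180/3893
obs B: pose=(-2,-4,W) → sL=20, sR=100/17, mL=270/17, mR=-290/17
sensor matrix S = [[200/229, 40/17], [20, 100/17]]; det S = -9600/229
solve [mL_A; mL_B] = S·[w00; w01] and [mR_A; mR_B] = S·[w10; w11]:
  w00 = 1/2, w01 = 1, w10 = -1, w11 = 1/2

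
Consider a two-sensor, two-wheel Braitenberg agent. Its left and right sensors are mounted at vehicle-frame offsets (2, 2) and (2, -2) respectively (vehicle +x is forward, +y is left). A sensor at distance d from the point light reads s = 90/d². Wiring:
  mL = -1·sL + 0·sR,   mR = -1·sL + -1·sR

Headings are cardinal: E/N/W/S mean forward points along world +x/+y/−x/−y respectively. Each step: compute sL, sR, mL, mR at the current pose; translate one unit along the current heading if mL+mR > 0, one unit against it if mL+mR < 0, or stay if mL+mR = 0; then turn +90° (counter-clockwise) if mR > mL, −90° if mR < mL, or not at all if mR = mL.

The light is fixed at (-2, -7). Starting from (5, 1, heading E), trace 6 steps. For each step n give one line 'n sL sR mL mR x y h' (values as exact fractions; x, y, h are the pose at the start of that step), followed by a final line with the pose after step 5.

n=0: pose=(5,1,E); sL=90/181, sR=10/13; mL=-90/181, mR=-2980/2353; mL+mR=-4150/2353 → advance -1; mR−mL=-10/13 → turn -1·90°
n=1: pose=(4,1,S); sL=9/10, sR=45/26; mL=-9/10, mR=-171/65; mL+mR=-459/130 → advance -1; mR−mL=-45/26 → turn -1·90°
n=2: pose=(4,2,W); sL=18/13, sR=90/137; mL=-18/13, mR=-3636/1781; mL+mR=-6102/1781 → advance -1; mR−mL=-90/137 → turn -1·90°
n=3: pose=(5,2,N); sL=45/73, sR=45/101; mL=-45/73, mR=-7830/7373; mL+mR=-12375/7373 → advance -1; mR−mL=-45/101 → turn -1·90°
n=4: pose=(5,1,E); sL=90/181, sR=10/13; mL=-90/181, mR=-2980/2353; mL+mR=-4150/2353 → advance -1; mR−mL=-10/13 → turn -1·90°
n=5: pose=(4,1,S); sL=9/10, sR=45/26; mL=-9/10, mR=-171/65; mL+mR=-459/130 → advance -1; mR−mL=-45/26 → turn -1·90°

0 90/181 10/13 -90/181 -2980/2353 5 1 E
1 9/10 45/26 -9/10 -171/65 4 1 S
2 18/13 90/137 -18/13 -3636/1781 4 2 W
3 45/73 45/101 -45/73 -7830/7373 5 2 N
4 90/181 10/13 -90/181 -2980/2353 5 1 E
5 9/10 45/26 -9/10 -171/65 4 1 S
final 4 2 W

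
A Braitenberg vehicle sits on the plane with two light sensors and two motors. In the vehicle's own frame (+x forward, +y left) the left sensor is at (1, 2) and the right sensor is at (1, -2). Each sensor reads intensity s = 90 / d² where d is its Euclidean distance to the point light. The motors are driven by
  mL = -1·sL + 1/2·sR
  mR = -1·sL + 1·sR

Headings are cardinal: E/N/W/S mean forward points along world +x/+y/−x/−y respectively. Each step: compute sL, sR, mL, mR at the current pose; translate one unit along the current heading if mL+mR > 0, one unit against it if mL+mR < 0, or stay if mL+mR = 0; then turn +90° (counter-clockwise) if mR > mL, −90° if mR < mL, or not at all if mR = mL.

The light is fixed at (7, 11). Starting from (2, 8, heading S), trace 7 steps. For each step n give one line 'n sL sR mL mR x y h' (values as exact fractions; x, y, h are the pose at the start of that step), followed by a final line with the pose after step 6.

n=0: pose=(2,8,S); sL=18/5, sR=18/13; mL=-189/65, mR=-144/65; mL+mR=-333/65 → advance -1; mR−mL=9/13 → turn +1·90°
n=1: pose=(2,9,E); sL=45/8, sR=45/16; mL=-135/32, mR=-45/16; mL+mR=-225/32 → advance -1; mR−mL=45/32 → turn +1·90°
n=2: pose=(1,9,N); sL=18/13, sR=90/17; mL=279/221, mR=864/221; mL+mR=1143/221 → advance +1; mR−mL=45/17 → turn +1·90°
n=3: pose=(1,10,W); sL=45/29, sR=9/5; mL=-189/290, mR=36/145; mL+mR=-117/290 → advance -1; mR−mL=9/10 → turn +1·90°
n=4: pose=(2,10,S); sL=90/13, sR=90/53; mL=-4185/689, mR=-3600/689; mL+mR=-7785/689 → advance -1; mR−mL=45/53 → turn +1·90°
n=5: pose=(2,11,E); sL=9/2, sR=9/2; mL=-9/4, mR=0; mL+mR=-9/4 → advance -1; mR−mL=9/4 → turn +1·90°
n=6: pose=(1,11,N); sL=18/13, sR=90/17; mL=279/221, mR=864/221; mL+mR=1143/221 → advance +1; mR−mL=45/17 → turn +1·90°

0 18/5 18/13 -189/65 -144/65 2 8 S
1 45/8 45/16 -135/32 -45/16 2 9 E
2 18/13 90/17 279/221 864/221 1 9 N
3 45/29 9/5 -189/290 36/145 1 10 W
4 90/13 90/53 -4185/689 -3600/689 2 10 S
5 9/2 9/2 -9/4 0 2 11 E
6 18/13 90/17 279/221 864/221 1 11 N
final 1 12 W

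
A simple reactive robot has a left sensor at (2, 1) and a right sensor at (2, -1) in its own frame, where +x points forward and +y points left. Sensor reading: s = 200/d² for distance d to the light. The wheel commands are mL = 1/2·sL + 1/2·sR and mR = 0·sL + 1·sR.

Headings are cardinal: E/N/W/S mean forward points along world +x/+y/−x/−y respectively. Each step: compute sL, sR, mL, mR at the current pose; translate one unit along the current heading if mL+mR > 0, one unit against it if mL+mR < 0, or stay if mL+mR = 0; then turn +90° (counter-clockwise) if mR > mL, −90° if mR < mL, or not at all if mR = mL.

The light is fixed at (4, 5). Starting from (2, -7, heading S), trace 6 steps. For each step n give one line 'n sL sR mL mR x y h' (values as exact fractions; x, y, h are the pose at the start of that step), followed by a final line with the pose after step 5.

n=0: pose=(2,-7,S); sL=200/197, sR=40/41; mL=8040/8077, mR=40/41; mL+mR=15920/8077 → advance +1; mR−mL=-160/8077 → turn -1·90°
n=1: pose=(2,-8,W); sL=50/53, sR=5/4; mL=465/424, mR=5/4; mL+mR=995/424 → advance +1; mR−mL=65/424 → turn +1·90°
n=2: pose=(1,-8,S); sL=200/229, sR=200/241; mL=47000/55189, mR=200/241; mL+mR=92800/55189 → advance +1; mR−mL=-1200/55189 → turn -1·90°
n=3: pose=(1,-9,W); sL=4/5, sR=100/97; mL=444/485, mR=100/97; mL+mR=944/485 → advance +1; mR−mL=56/485 → turn +1·90°
n=4: pose=(0,-9,S); sL=40/53, sR=200/281; mL=10920/14893, mR=200/281; mL+mR=21520/14893 → advance +1; mR−mL=-320/14893 → turn -1·90°
n=5: pose=(0,-10,W); sL=50/73, sR=25/29; mL=3275/4234, mR=25/29; mL+mR=6925/4234 → advance +1; mR−mL=375/4234 → turn +1·90°

0 200/197 40/41 8040/8077 40/41 2 -7 S
1 50/53 5/4 465/424 5/4 2 -8 W
2 200/229 200/241 47000/55189 200/241 1 -8 S
3 4/5 100/97 444/485 100/97 1 -9 W
4 40/53 200/281 10920/14893 200/281 0 -9 S
5 50/73 25/29 3275/4234 25/29 0 -10 W
final -1 -10 S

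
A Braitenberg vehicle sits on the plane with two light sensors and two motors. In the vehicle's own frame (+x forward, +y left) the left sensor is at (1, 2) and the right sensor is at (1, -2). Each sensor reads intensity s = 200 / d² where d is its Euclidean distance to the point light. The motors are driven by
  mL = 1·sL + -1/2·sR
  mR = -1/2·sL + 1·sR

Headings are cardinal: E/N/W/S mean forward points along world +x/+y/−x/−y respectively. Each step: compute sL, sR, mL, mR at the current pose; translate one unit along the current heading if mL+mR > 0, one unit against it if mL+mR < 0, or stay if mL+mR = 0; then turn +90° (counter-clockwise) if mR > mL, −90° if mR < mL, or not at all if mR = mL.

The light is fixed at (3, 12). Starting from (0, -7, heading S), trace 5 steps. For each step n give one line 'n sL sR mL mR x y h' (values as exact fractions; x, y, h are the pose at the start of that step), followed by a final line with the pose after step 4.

0 200/401 8/17 1796/6817 1508/6817 0 -7 S
1 2/5 10/17 9/85 33/85 0 -8 W
2 40/89 200/477 10180/42453 8260/42453 -1 -8 S
3 100/277 100/193 5450/53461 18050/53461 -1 -9 W
4 200/493 200/533 57300/262769 45300/262769 -2 -9 S
final -2 -10 W

n=0: pose=(0,-7,S); sL=200/401, sR=8/17; mL=1796/6817, mR=1508/6817; mL+mR=3304/6817 → advance +1; mR−mL=-288/6817 → turn -1·90°
n=1: pose=(0,-8,W); sL=2/5, sR=10/17; mL=9/85, mR=33/85; mL+mR=42/85 → advance +1; mR−mL=24/85 → turn +1·90°
n=2: pose=(-1,-8,S); sL=40/89, sR=200/477; mL=10180/42453, mR=8260/42453; mL+mR=18440/42453 → advance +1; mR−mL=-640/14151 → turn -1·90°
n=3: pose=(-1,-9,W); sL=100/277, sR=100/193; mL=5450/53461, mR=18050/53461; mL+mR=23500/53461 → advance +1; mR−mL=12600/53461 → turn +1·90°
n=4: pose=(-2,-9,S); sL=200/493, sR=200/533; mL=57300/262769, mR=45300/262769; mL+mR=102600/262769 → advance +1; mR−mL=-12000/262769 → turn -1·90°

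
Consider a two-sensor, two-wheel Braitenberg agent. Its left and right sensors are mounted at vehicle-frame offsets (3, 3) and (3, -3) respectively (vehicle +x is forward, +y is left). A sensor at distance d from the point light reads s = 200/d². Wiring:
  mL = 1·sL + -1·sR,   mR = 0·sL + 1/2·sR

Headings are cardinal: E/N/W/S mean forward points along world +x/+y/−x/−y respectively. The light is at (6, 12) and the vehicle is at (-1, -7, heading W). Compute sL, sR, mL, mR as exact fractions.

25/73 50/89 -1425/6497 25/89

left sensor world pos  = (-4, -10); dL² = 584
right sensor world pos = (-4, -4); dR² = 356
sL = 200/584 = 25/73
sR = 200/356 = 50/89
mL = 1·sL + -1·sR = -1425/6497
mR = 0·sL + 1/2·sR = 25/89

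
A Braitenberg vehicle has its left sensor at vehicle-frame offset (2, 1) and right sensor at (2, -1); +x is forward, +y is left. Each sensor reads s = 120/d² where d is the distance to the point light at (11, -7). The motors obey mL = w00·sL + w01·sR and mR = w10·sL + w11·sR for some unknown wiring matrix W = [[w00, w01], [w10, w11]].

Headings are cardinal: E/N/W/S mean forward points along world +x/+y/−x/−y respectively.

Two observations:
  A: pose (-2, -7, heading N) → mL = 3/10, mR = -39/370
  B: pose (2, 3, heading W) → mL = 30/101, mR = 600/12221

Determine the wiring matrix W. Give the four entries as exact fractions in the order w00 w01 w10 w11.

1/2 0 1/2 -1/2

obs A: pose=(-2,-7,N) → sL=3/5, sR=30/37, mL=3/10, mR=-39/370
obs B: pose=(2,3,W) → sL=60/101, sR=60/121, mL=30/101, mR=600/12221
sensor matrix S = [[3/5, 30/37], [60/101, 60/121]]; det S = -83268/452177
solve [mL_A; mL_B] = S·[w00; w01] and [mR_A; mR_B] = S·[w10; w11]:
  w00 = 1/2, w01 = 0, w10 = 1/2, w11 = -1/2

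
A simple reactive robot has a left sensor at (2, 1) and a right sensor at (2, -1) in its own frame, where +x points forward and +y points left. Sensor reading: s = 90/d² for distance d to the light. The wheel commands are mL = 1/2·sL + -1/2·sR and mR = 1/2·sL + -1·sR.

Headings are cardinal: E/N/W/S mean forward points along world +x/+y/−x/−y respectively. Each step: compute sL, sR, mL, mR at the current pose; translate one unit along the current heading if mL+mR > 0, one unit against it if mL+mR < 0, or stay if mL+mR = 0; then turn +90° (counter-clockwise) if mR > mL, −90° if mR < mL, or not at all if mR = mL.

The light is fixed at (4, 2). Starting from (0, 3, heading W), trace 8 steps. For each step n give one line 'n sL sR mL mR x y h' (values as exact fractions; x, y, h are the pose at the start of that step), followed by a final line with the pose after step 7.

n=0: pose=(0,3,W); sL=5/2, sR=9/4; mL=1/8, mR=-1; mL+mR=-7/8 → advance -1; mR−mL=-9/8 → turn -1·90°
n=1: pose=(1,3,N); sL=18/5, sR=90/13; mL=-108/65, mR=-333/65; mL+mR=-441/65 → advance -1; mR−mL=-45/13 → turn -1·90°
n=2: pose=(1,2,E); sL=45, sR=45; mL=0, mR=-45/2; mL+mR=-45/2 → advance -1; mR−mL=-45/2 → turn -1·90°
n=3: pose=(0,2,S); sL=90/13, sR=90/29; mL=720/377, mR=135/377; mL+mR=855/377 → advance +1; mR−mL=-45/29 → turn -1·90°
n=4: pose=(0,1,W); sL=9/4, sR=5/2; mL=-1/8, mR=-11/8; mL+mR=-3/2 → advance -1; mR−mL=-5/4 → turn -1·90°
n=5: pose=(1,1,N); sL=90/17, sR=18; mL=-108/17, mR=-261/17; mL+mR=-369/17 → advance -1; mR−mL=-9 → turn -1·90°
n=6: pose=(1,0,E); sL=45, sR=9; mL=18, mR=27/2; mL+mR=63/2 → advance +1; mR−mL=-9/2 → turn -1·90°
n=7: pose=(2,0,S); sL=90/17, sR=18/5; mL=72/85, mR=-81/85; mL+mR=-9/85 → advance -1; mR−mL=-9/5 → turn -1·90°

0 5/2 9/4 1/8 -1 0 3 W
1 18/5 90/13 -108/65 -333/65 1 3 N
2 45 45 0 -45/2 1 2 E
3 90/13 90/29 720/377 135/377 0 2 S
4 9/4 5/2 -1/8 -11/8 0 1 W
5 90/17 18 -108/17 -261/17 1 1 N
6 45 9 18 27/2 1 0 E
7 90/17 18/5 72/85 -81/85 2 0 S
final 2 1 W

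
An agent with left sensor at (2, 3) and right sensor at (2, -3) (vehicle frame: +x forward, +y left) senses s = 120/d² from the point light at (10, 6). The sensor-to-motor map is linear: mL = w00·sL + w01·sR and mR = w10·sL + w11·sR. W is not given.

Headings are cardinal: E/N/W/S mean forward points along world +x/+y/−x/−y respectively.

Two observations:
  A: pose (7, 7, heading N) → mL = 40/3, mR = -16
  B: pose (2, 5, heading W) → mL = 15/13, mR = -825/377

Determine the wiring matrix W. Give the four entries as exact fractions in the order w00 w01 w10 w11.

obs A: pose=(7,7,N) → sL=8/3, sR=40/3, mL=40/3, mR=-16
obs B: pose=(2,5,W) → sL=30/29, sR=15/13, mL=15/13, mR=-825/377
sensor matrix S = [[8/3, 40/3], [30/29, 15/13]]; det S = -4040/377
solve [mL_A; mL_B] = S·[w00; w01] and [mR_A; mR_B] = S·[w10; w11]:
  w00 = 0, w01 = 1, w10 = -1, w11 = -1

0 1 -1 -1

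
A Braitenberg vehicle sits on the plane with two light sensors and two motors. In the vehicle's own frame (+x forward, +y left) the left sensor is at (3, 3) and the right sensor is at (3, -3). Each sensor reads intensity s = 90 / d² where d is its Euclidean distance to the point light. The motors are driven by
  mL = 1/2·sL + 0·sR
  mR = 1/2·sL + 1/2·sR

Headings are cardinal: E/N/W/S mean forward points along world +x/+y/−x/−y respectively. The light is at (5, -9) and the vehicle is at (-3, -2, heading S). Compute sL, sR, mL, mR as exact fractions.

90/41 90/137 45/41 8010/5617

left sensor world pos  = (0, -5); dL² = 41
right sensor world pos = (-6, -5); dR² = 137
sL = 90/41 = 90/41
sR = 90/137 = 90/137
mL = 1/2·sL + 0·sR = 45/41
mR = 1/2·sL + 1/2·sR = 8010/5617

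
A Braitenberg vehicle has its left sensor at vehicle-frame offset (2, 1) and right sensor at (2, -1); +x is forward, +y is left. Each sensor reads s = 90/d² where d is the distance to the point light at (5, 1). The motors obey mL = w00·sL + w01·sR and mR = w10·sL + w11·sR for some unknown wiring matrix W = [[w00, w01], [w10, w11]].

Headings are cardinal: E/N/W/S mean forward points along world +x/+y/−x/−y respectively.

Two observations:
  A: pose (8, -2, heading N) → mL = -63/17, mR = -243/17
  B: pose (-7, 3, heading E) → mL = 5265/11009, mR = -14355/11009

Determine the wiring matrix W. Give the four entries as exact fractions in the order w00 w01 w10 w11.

obs A: pose=(8,-2,N) → sL=18, sR=90/17, mL=-63/17, mR=-243/17
obs B: pose=(-7,3,E) → sL=90/109, sR=90/101, mL=5265/11009, mR=-14355/11009
sensor matrix S = [[18, 90/17], [90/109, 90/101]]; det S = 2183760/187153
solve [mL_A; mL_B] = S·[w00; w01] and [mR_A; mR_B] = S·[w10; w11]:
  w00 = -1/2, w01 = 1, w10 = -1/2, w11 = -1

-1/2 1 -1/2 -1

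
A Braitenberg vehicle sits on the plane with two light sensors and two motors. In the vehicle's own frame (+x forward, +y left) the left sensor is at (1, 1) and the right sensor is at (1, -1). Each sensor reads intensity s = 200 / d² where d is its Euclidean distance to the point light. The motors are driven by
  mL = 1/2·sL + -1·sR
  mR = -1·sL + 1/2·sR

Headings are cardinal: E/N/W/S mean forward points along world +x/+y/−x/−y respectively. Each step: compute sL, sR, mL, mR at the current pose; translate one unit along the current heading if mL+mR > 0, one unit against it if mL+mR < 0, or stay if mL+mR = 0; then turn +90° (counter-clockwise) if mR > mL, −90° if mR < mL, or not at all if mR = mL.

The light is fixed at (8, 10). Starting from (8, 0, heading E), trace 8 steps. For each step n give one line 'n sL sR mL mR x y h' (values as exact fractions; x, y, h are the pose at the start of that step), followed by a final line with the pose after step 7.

n=0: pose=(8,0,E); sL=100/41, sR=100/61; mL=-1050/2501, mR=-4050/2501; mL+mR=-5100/2501 → advance -1; mR−mL=-3000/2501 → turn -1·90°
n=1: pose=(7,0,S); sL=200/121, sR=8/5; mL=-468/605, mR=-516/605; mL+mR=-984/605 → advance -1; mR−mL=-48/605 → turn -1·90°
n=2: pose=(7,1,W); sL=25/13, sR=50/17; mL=-875/442, mR=-100/221; mL+mR=-1075/442 → advance -1; mR−mL=675/442 → turn +1·90°
n=3: pose=(8,1,S); sL=200/101, sR=200/101; mL=-100/101, mR=-100/101; mL+mR=-200/101 → advance -1; mR−mL=0 → turn +0·90°
n=4: pose=(8,2,S); sL=100/41, sR=100/41; mL=-50/41, mR=-50/41; mL+mR=-100/41 → advance -1; mR−mL=0 → turn +0·90°
n=5: pose=(8,3,S); sL=40/13, sR=40/13; mL=-20/13, mR=-20/13; mL+mR=-40/13 → advance -1; mR−mL=0 → turn +0·90°
n=6: pose=(8,4,S); sL=4, sR=4; mL=-2, mR=-2; mL+mR=-4 → advance -1; mR−mL=0 → turn +0·90°
n=7: pose=(8,5,S); sL=200/37, sR=200/37; mL=-100/37, mR=-100/37; mL+mR=-200/37 → advance -1; mR−mL=0 → turn +0·90°

0 100/41 100/61 -1050/2501 -4050/2501 8 0 E
1 200/121 8/5 -468/605 -516/605 7 0 S
2 25/13 50/17 -875/442 -100/221 7 1 W
3 200/101 200/101 -100/101 -100/101 8 1 S
4 100/41 100/41 -50/41 -50/41 8 2 S
5 40/13 40/13 -20/13 -20/13 8 3 S
6 4 4 -2 -2 8 4 S
7 200/37 200/37 -100/37 -100/37 8 5 S
final 8 6 S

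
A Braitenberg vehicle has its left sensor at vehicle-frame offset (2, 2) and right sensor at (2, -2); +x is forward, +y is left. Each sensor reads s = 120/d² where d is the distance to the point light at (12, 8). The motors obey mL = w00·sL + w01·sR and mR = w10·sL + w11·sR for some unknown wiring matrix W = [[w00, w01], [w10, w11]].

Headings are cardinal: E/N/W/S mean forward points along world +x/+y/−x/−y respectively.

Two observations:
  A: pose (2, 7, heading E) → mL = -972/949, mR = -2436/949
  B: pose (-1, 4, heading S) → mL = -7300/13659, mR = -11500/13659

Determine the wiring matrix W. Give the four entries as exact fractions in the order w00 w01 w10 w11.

obs A: pose=(2,7,E) → sL=24/13, sR=120/73, mL=-972/949, mR=-2436/949
obs B: pose=(-1,4,S) → sL=120/157, sR=40/87, mL=-7300/13659, mR=-11500/13659
sensor matrix S = [[24/13, 120/73], [120/157, 40/87]]; det S = -1761280/4320797
solve [mL_A; mL_B] = S·[w00; w01] and [mR_A; mR_B] = S·[w10; w11]:
  w00 = -1, w01 = 1/2, w10 = -1/2, w11 = -1

-1 1/2 -1/2 -1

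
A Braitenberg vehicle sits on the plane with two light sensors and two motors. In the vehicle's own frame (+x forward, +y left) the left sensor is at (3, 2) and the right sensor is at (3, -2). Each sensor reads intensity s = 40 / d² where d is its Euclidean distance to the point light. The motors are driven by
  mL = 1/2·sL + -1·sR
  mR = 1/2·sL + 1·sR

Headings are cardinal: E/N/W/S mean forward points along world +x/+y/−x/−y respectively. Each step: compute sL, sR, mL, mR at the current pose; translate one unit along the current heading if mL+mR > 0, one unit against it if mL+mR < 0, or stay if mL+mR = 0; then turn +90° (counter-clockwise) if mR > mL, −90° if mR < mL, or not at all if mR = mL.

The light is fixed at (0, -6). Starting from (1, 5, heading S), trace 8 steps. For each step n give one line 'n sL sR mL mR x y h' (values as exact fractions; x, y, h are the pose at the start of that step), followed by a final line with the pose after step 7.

n=0: pose=(1,5,S); sL=40/73, sR=8/13; mL=-324/949, mR=844/949; mL+mR=40/73 → advance +1; mR−mL=16/13 → turn +1·90°
n=1: pose=(1,4,E); sL=1/4, sR=1/2; mL=-3/8, mR=5/8; mL+mR=1/4 → advance +1; mR−mL=1 → turn +1·90°
n=2: pose=(2,4,N); sL=40/169, sR=8/37; mL=-612/6253, mR=2092/6253; mL+mR=40/169 → advance +1; mR−mL=16/37 → turn +1·90°
n=3: pose=(2,5,W); sL=20/41, sR=4/17; mL=6/697, mR=334/697; mL+mR=20/41 → advance +1; mR−mL=8/17 → turn +1·90°
n=4: pose=(1,5,S); sL=40/73, sR=8/13; mL=-324/949, mR=844/949; mL+mR=40/73 → advance +1; mR−mL=16/13 → turn +1·90°
n=5: pose=(1,4,E); sL=1/4, sR=1/2; mL=-3/8, mR=5/8; mL+mR=1/4 → advance +1; mR−mL=1 → turn +1·90°
n=6: pose=(2,4,N); sL=40/169, sR=8/37; mL=-612/6253, mR=2092/6253; mL+mR=40/169 → advance +1; mR−mL=16/37 → turn +1·90°
n=7: pose=(2,5,W); sL=20/41, sR=4/17; mL=6/697, mR=334/697; mL+mR=20/41 → advance +1; mR−mL=8/17 → turn +1·90°

0 40/73 8/13 -324/949 844/949 1 5 S
1 1/4 1/2 -3/8 5/8 1 4 E
2 40/169 8/37 -612/6253 2092/6253 2 4 N
3 20/41 4/17 6/697 334/697 2 5 W
4 40/73 8/13 -324/949 844/949 1 5 S
5 1/4 1/2 -3/8 5/8 1 4 E
6 40/169 8/37 -612/6253 2092/6253 2 4 N
7 20/41 4/17 6/697 334/697 2 5 W
final 1 5 S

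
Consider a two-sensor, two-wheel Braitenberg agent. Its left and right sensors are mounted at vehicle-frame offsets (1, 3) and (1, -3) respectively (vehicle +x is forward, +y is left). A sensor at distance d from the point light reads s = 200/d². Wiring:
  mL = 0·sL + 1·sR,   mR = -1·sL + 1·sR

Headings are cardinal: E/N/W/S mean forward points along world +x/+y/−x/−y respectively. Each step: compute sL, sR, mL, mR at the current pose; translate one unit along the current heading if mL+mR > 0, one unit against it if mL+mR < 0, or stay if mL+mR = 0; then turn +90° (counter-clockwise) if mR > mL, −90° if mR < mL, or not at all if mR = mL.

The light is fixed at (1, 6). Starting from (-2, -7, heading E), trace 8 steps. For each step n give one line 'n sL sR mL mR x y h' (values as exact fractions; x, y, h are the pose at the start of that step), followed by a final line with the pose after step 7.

0 25/13 10/13 10/13 -15/13 -2 -7 E
1 200/197 40/49 40/49 -1920/9653 -3 -7 S
2 100/157 100/73 100/73 8400/11461 -3 -8 W
3 200/233 200/173 200/173 12000/40309 -4 -8 N
4 50/29 25/34 25/34 -975/986 -4 -7 E
5 40/41 200/277 200/277 -2880/11357 -5 -7 S
6 100/169 20/17 20/17 1680/2873 -5 -8 W
7 200/269 40/37 40/37 3360/9953 -6 -8 N
final -6 -7 E

n=0: pose=(-2,-7,E); sL=25/13, sR=10/13; mL=10/13, mR=-15/13; mL+mR=-5/13 → advance -1; mR−mL=-25/13 → turn -1·90°
n=1: pose=(-3,-7,S); sL=200/197, sR=40/49; mL=40/49, mR=-1920/9653; mL+mR=5960/9653 → advance +1; mR−mL=-200/197 → turn -1·90°
n=2: pose=(-3,-8,W); sL=100/157, sR=100/73; mL=100/73, mR=8400/11461; mL+mR=24100/11461 → advance +1; mR−mL=-100/157 → turn -1·90°
n=3: pose=(-4,-8,N); sL=200/233, sR=200/173; mL=200/173, mR=12000/40309; mL+mR=58600/40309 → advance +1; mR−mL=-200/233 → turn -1·90°
n=4: pose=(-4,-7,E); sL=50/29, sR=25/34; mL=25/34, mR=-975/986; mL+mR=-125/493 → advance -1; mR−mL=-50/29 → turn -1·90°
n=5: pose=(-5,-7,S); sL=40/41, sR=200/277; mL=200/277, mR=-2880/11357; mL+mR=5320/11357 → advance +1; mR−mL=-40/41 → turn -1·90°
n=6: pose=(-5,-8,W); sL=100/169, sR=20/17; mL=20/17, mR=1680/2873; mL+mR=5060/2873 → advance +1; mR−mL=-100/169 → turn -1·90°
n=7: pose=(-6,-8,N); sL=200/269, sR=40/37; mL=40/37, mR=3360/9953; mL+mR=14120/9953 → advance +1; mR−mL=-200/269 → turn -1·90°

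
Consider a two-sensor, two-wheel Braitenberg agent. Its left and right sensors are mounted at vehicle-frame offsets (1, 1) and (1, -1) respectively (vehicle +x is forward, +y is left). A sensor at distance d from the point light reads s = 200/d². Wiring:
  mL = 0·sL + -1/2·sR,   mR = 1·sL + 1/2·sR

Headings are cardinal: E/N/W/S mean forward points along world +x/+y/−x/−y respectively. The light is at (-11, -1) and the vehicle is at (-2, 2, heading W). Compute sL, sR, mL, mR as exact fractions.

left sensor world pos  = (-3, 1); dL² = 68
right sensor world pos = (-3, 3); dR² = 80
sL = 200/68 = 50/17
sR = 200/80 = 5/2
mL = 0·sL + -1/2·sR = -5/4
mR = 1·sL + 1/2·sR = 285/68

50/17 5/2 -5/4 285/68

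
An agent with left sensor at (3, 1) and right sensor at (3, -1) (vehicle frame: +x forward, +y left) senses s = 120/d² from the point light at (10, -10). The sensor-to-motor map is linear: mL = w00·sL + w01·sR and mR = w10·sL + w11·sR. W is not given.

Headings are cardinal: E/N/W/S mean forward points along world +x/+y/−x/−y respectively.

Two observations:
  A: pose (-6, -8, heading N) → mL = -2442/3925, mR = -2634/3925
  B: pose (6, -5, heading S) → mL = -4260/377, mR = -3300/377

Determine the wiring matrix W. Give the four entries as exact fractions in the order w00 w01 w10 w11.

obs A: pose=(-6,-8,N) → sL=60/157, sR=12/25, mL=-2442/3925, mR=-2634/3925
obs B: pose=(6,-5,S) → sL=120/13, sR=120/29, mL=-4260/377, mR=-3300/377
sensor matrix S = [[60/157, 12/25], [120/13, 120/29]]; det S = -843264/295945
solve [mL_A; mL_B] = S·[w00; w01] and [mR_A; mR_B] = S·[w10; w11]:
  w00 = -1, w01 = -1/2, w10 = -1/2, w11 = -1

-1 -1/2 -1/2 -1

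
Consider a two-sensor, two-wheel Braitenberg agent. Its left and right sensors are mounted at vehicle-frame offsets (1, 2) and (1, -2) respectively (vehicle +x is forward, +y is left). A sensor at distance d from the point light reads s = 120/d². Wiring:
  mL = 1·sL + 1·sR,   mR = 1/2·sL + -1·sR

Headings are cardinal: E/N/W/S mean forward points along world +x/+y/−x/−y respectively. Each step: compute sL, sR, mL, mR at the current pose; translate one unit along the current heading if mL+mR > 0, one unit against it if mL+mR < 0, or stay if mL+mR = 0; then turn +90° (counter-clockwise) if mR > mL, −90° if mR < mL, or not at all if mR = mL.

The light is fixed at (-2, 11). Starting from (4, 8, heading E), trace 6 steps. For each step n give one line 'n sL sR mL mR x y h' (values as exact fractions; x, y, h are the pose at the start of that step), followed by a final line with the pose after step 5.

0 12/5 60/37 744/185 -78/185 4 8 E
1 120/97 120/41 16560/3977 -9180/3977 5 8 S
2 5/3 3 14/3 -13/6 5 7 W
3 24/5 120/73 2352/365 276/365 4 7 N
4 12/5 60/37 744/185 -78/185 4 8 E
5 120/97 120/41 16560/3977 -9180/3977 5 8 S
final 5 7 W

n=0: pose=(4,8,E); sL=12/5, sR=60/37; mL=744/185, mR=-78/185; mL+mR=18/5 → advance +1; mR−mL=-822/185 → turn -1·90°
n=1: pose=(5,8,S); sL=120/97, sR=120/41; mL=16560/3977, mR=-9180/3977; mL+mR=180/97 → advance +1; mR−mL=-25740/3977 → turn -1·90°
n=2: pose=(5,7,W); sL=5/3, sR=3; mL=14/3, mR=-13/6; mL+mR=5/2 → advance +1; mR−mL=-41/6 → turn -1·90°
n=3: pose=(4,7,N); sL=24/5, sR=120/73; mL=2352/365, mR=276/365; mL+mR=36/5 → advance +1; mR−mL=-2076/365 → turn -1·90°
n=4: pose=(4,8,E); sL=12/5, sR=60/37; mL=744/185, mR=-78/185; mL+mR=18/5 → advance +1; mR−mL=-822/185 → turn -1·90°
n=5: pose=(5,8,S); sL=120/97, sR=120/41; mL=16560/3977, mR=-9180/3977; mL+mR=180/97 → advance +1; mR−mL=-25740/3977 → turn -1·90°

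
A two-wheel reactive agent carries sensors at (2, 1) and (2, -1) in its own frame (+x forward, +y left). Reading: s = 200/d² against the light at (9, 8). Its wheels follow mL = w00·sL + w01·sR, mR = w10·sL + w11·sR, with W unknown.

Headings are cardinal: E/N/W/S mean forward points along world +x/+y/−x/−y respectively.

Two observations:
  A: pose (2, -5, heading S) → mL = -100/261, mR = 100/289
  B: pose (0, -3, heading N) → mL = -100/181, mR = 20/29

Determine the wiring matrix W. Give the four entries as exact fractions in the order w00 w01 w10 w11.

-1/2 0 0 1/2

obs A: pose=(2,-5,S) → sL=200/261, sR=200/289, mL=-100/261, mR=100/289
obs B: pose=(0,-3,N) → sL=200/181, sR=40/29, mL=-100/181, mR=20/29
sensor matrix S = [[200/261, 200/289], [200/181, 40/29]]; det S = 115712000/395926821
solve [mL_A; mL_B] = S·[w00; w01] and [mR_A; mR_B] = S·[w10; w11]:
  w00 = -1/2, w01 = 0, w10 = 0, w11 = 1/2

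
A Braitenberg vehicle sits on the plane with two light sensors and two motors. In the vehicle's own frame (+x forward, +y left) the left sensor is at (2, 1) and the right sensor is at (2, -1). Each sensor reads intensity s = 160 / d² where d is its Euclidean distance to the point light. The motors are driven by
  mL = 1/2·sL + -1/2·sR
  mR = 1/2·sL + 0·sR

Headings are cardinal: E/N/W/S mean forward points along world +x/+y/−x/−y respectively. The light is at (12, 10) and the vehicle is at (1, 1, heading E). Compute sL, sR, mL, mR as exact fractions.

left sensor world pos  = (3, 2); dL² = 145
right sensor world pos = (3, 0); dR² = 181
sL = 160/145 = 32/29
sR = 160/181 = 160/181
mL = 1/2·sL + -1/2·sR = 576/5249
mR = 1/2·sL + 0·sR = 16/29

32/29 160/181 576/5249 16/29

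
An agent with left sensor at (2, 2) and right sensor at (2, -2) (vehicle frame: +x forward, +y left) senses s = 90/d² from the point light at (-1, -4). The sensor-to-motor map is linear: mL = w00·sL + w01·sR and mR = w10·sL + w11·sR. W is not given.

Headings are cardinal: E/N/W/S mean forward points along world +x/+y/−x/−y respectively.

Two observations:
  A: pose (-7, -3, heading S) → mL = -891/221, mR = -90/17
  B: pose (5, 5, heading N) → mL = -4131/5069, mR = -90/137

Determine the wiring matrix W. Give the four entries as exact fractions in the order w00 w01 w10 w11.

obs A: pose=(-7,-3,S) → sL=90/17, sR=18/13, mL=-891/221, mR=-90/17
obs B: pose=(5,5,N) → sL=90/137, sR=18/37, mL=-4131/5069, mR=-90/137
sensor matrix S = [[90/17, 18/13], [90/137, 18/37]]; det S = 1866240/1120249
solve [mL_A; mL_B] = S·[w00; w01] and [mR_A; mR_B] = S·[w10; w11]:
  w00 = -1/2, w01 = -1, w10 = -1, w11 = 0

-1/2 -1 -1 0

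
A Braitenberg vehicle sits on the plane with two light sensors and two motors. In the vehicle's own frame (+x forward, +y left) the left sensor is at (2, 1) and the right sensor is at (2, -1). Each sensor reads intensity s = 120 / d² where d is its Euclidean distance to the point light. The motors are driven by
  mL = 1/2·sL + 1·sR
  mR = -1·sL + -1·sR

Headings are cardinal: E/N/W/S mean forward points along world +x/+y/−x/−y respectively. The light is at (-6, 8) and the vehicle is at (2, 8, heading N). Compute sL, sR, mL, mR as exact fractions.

120/53 24/17 2292/901 -3312/901

left sensor world pos  = (1, 10); dL² = 53
right sensor world pos = (3, 10); dR² = 85
sL = 120/53 = 120/53
sR = 120/85 = 24/17
mL = 1/2·sL + 1·sR = 2292/901
mR = -1·sL + -1·sR = -3312/901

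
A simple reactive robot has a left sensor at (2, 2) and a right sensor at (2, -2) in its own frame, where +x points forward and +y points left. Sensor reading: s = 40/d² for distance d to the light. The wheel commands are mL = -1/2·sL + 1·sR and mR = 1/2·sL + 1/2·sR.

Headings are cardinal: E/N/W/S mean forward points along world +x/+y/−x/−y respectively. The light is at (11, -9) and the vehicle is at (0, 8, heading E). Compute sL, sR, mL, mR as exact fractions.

left sensor world pos  = (2, 10); dL² = 442
right sensor world pos = (2, 6); dR² = 306
sL = 40/442 = 20/221
sR = 40/306 = 20/153
mL = -1/2·sL + 1·sR = 10/117
mR = 1/2·sL + 1/2·sR = 220/1989

20/221 20/153 10/117 220/1989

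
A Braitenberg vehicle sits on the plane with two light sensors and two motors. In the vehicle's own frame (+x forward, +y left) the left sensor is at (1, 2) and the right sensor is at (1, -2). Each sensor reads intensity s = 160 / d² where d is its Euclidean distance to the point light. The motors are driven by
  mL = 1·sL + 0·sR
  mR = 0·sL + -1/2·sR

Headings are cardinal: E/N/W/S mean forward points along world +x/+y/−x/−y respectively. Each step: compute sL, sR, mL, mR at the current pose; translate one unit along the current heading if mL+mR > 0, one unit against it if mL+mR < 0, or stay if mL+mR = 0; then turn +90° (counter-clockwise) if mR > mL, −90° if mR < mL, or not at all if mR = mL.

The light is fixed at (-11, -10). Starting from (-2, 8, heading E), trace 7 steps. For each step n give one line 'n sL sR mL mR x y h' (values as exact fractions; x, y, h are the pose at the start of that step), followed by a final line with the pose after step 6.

0 8/25 40/89 8/25 -20/89 -2 8 E
1 160/433 160/353 160/433 -80/353 -1 8 S
2 80/153 80/221 80/153 -40/221 -1 7 W
3 160/373 32/89 160/373 -16/89 -2 7 N
4 8/25 40/89 8/25 -20/89 -2 8 E
5 160/433 160/353 160/433 -80/353 -1 8 S
6 80/153 80/221 80/153 -40/221 -1 7 W
final -2 7 N

n=0: pose=(-2,8,E); sL=8/25, sR=40/89; mL=8/25, mR=-20/89; mL+mR=212/2225 → advance +1; mR−mL=-1212/2225 → turn -1·90°
n=1: pose=(-1,8,S); sL=160/433, sR=160/353; mL=160/433, mR=-80/353; mL+mR=21840/152849 → advance +1; mR−mL=-91120/152849 → turn -1·90°
n=2: pose=(-1,7,W); sL=80/153, sR=80/221; mL=80/153, mR=-40/221; mL+mR=40/117 → advance +1; mR−mL=-1400/1989 → turn -1·90°
n=3: pose=(-2,7,N); sL=160/373, sR=32/89; mL=160/373, mR=-16/89; mL+mR=8272/33197 → advance +1; mR−mL=-20208/33197 → turn -1·90°
n=4: pose=(-2,8,E); sL=8/25, sR=40/89; mL=8/25, mR=-20/89; mL+mR=212/2225 → advance +1; mR−mL=-1212/2225 → turn -1·90°
n=5: pose=(-1,8,S); sL=160/433, sR=160/353; mL=160/433, mR=-80/353; mL+mR=21840/152849 → advance +1; mR−mL=-91120/152849 → turn -1·90°
n=6: pose=(-1,7,W); sL=80/153, sR=80/221; mL=80/153, mR=-40/221; mL+mR=40/117 → advance +1; mR−mL=-1400/1989 → turn -1·90°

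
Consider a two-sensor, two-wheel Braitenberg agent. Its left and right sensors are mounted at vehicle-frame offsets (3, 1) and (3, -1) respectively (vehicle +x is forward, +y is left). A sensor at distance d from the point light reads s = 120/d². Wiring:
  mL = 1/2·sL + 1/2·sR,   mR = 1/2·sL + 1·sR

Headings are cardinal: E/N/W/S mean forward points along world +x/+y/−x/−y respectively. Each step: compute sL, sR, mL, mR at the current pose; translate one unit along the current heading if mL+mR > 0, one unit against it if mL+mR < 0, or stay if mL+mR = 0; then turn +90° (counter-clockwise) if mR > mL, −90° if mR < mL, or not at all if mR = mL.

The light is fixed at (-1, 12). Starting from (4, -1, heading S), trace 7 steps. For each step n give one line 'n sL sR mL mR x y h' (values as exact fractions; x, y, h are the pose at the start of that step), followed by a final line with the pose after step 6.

0 30/73 15/34 2115/4964 1605/2482 4 -1 S
1 120/233 120/289 31320/67337 45300/67337 4 -2 E
2 60/73 12/17 948/1241 1386/1241 5 -2 N
3 24/41 40/51 1432/2091 2252/2091 5 -1 W
4 30/73 15/34 2115/4964 1605/2482 4 -1 S
5 120/233 120/289 31320/67337 45300/67337 4 -2 E
6 60/73 12/17 948/1241 1386/1241 5 -2 N
final 5 -1 W

n=0: pose=(4,-1,S); sL=30/73, sR=15/34; mL=2115/4964, mR=1605/2482; mL+mR=5325/4964 → advance +1; mR−mL=15/68 → turn +1·90°
n=1: pose=(4,-2,E); sL=120/233, sR=120/289; mL=31320/67337, mR=45300/67337; mL+mR=76620/67337 → advance +1; mR−mL=60/289 → turn +1·90°
n=2: pose=(5,-2,N); sL=60/73, sR=12/17; mL=948/1241, mR=1386/1241; mL+mR=2334/1241 → advance +1; mR−mL=6/17 → turn +1·90°
n=3: pose=(5,-1,W); sL=24/41, sR=40/51; mL=1432/2091, mR=2252/2091; mL+mR=1228/697 → advance +1; mR−mL=20/51 → turn +1·90°
n=4: pose=(4,-1,S); sL=30/73, sR=15/34; mL=2115/4964, mR=1605/2482; mL+mR=5325/4964 → advance +1; mR−mL=15/68 → turn +1·90°
n=5: pose=(4,-2,E); sL=120/233, sR=120/289; mL=31320/67337, mR=45300/67337; mL+mR=76620/67337 → advance +1; mR−mL=60/289 → turn +1·90°
n=6: pose=(5,-2,N); sL=60/73, sR=12/17; mL=948/1241, mR=1386/1241; mL+mR=2334/1241 → advance +1; mR−mL=6/17 → turn +1·90°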